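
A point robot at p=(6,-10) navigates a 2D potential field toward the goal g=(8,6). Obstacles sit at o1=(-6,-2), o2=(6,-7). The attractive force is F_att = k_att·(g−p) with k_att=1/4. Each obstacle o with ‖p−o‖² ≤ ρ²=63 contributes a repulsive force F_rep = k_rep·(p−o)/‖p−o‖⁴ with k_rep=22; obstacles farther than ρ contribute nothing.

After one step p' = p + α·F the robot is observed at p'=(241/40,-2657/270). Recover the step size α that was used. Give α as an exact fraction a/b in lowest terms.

α = 1/20

F_att = 1/4·(g−p) = 1/4·(2,16) = (0.5000,4.0000)
o1: d²=208 > ρ²=63 → inactive
o2: d²=9 ≤ ρ²=63; F_rep = 22·(0,-3)/9² = (0.0000,-0.8148)
F = F_att + ΣF_rep = (0.5000,3.1852)
Δp = p'−p = (0.0250,0.1593); α = Δx/Fx = (1/40) / (1/2) = 1/20
check: Δy/Fy = (43/270) / (86/27) = 1/20 ✓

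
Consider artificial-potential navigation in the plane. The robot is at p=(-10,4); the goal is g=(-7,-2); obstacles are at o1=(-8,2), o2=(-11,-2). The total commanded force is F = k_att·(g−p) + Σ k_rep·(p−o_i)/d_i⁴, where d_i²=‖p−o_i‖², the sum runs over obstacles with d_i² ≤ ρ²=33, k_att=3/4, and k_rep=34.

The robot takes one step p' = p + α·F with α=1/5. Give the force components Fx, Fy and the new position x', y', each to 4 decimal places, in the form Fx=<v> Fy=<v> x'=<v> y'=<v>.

Fx=1.1875 Fy=-3.4375 x'=-9.7625 y'=3.3125

F_att = 3/4·(g−p) = 3/4·(3,-6) = (2.2500,-4.5000)
o1: d²=8 ≤ ρ²=33; F_rep = 34·(-2,2)/8² = (-1.0625,1.0625)
o2: d²=37 > ρ²=33 → inactive
F = F_att + ΣF_rep = (1.1875,-3.4375)
p' = p + 1/5·F = (-9.7625,3.3125)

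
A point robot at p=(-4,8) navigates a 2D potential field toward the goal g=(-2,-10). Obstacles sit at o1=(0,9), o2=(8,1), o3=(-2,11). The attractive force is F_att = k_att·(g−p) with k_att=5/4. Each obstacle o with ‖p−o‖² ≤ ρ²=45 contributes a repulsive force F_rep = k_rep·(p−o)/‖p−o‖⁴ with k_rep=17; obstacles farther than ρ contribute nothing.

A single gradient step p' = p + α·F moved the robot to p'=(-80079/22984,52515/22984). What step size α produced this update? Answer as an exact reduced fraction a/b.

α = 1/4

F_att = 5/4·(g−p) = 5/4·(2,-18) = (2.5000,-22.5000)
o1: d²=17 ≤ ρ²=45; F_rep = 17·(-4,-1)/17² = (-0.2353,-0.0588)
o2: d²=193 > ρ²=45 → inactive
o3: d²=13 ≤ ρ²=45; F_rep = 17·(-2,-3)/13² = (-0.2012,-0.3018)
F = F_att + ΣF_rep = (2.0635,-22.8606)
Δp = p'−p = (0.5159,-5.7151); α = Δx/Fx = (11857/22984) / (11857/5746) = 1/4
check: Δy/Fy = (-131357/22984) / (-131357/5746) = 1/4 ✓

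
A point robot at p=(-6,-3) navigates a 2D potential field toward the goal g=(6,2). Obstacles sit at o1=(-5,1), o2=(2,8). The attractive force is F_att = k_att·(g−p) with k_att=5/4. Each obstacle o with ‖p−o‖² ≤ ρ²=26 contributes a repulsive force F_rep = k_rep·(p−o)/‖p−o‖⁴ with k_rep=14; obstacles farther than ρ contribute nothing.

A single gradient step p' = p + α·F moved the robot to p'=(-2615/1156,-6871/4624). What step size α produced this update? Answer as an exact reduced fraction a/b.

α = 1/4

F_att = 5/4·(g−p) = 5/4·(12,5) = (15.0000,6.2500)
o1: d²=17 ≤ ρ²=26; F_rep = 14·(-1,-4)/17² = (-0.0484,-0.1938)
o2: d²=185 > ρ²=26 → inactive
F = F_att + ΣF_rep = (14.9516,6.0562)
Δp = p'−p = (3.7379,1.5141); α = Δx/Fx = (4321/1156) / (4321/289) = 1/4
check: Δy/Fy = (7001/4624) / (7001/1156) = 1/4 ✓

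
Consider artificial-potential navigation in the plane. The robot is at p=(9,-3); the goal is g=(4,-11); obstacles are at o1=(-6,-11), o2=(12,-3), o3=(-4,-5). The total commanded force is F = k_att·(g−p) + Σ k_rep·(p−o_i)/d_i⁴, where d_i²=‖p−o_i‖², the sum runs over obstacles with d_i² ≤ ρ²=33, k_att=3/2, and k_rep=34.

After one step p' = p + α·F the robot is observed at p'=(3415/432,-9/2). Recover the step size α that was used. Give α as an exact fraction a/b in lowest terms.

F_att = 3/2·(g−p) = 3/2·(-5,-8) = (-7.5000,-12.0000)
o1: d²=289 > ρ²=33 → inactive
o2: d²=9 ≤ ρ²=33; F_rep = 34·(-3,0)/9² = (-1.2593,0.0000)
o3: d²=173 > ρ²=33 → inactive
F = F_att + ΣF_rep = (-8.7593,-12.0000)
Δp = p'−p = (-1.0949,-1.5000); α = Δx/Fx = (-473/432) / (-473/54) = 1/8
check: Δy/Fy = (-3/2) / (-12) = 1/8 ✓

α = 1/8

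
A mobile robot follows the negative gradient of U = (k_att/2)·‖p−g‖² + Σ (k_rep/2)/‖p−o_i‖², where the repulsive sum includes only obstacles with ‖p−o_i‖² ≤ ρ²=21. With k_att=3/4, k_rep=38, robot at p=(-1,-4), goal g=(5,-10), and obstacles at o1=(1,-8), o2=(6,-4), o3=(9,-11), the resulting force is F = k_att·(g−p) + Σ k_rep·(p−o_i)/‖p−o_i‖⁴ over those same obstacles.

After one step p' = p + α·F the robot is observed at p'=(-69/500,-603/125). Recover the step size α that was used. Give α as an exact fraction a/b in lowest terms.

α = 1/5

F_att = 3/4·(g−p) = 3/4·(6,-6) = (4.5000,-4.5000)
o1: d²=20 ≤ ρ²=21; F_rep = 38·(-2,4)/20² = (-0.1900,0.3800)
o2: d²=49 > ρ²=21 → inactive
o3: d²=149 > ρ²=21 → inactive
F = F_att + ΣF_rep = (4.3100,-4.1200)
Δp = p'−p = (0.8620,-0.8240); α = Δx/Fx = (431/500) / (431/100) = 1/5
check: Δy/Fy = (-103/125) / (-103/25) = 1/5 ✓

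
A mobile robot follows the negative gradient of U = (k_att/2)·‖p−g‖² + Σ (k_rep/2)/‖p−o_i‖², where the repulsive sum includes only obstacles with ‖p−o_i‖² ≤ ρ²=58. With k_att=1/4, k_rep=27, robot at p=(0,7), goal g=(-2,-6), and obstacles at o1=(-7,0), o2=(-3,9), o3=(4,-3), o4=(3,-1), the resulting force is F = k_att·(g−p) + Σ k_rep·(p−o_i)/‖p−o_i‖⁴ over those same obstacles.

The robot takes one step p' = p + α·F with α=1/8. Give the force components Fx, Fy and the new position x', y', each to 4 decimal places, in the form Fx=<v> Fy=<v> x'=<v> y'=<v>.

Fx=-0.0207 Fy=-3.5695 x'=-0.0026 y'=6.5538

F_att = 1/4·(g−p) = 1/4·(-2,-13) = (-0.5000,-3.2500)
o1: d²=98 > ρ²=58 → inactive
o2: d²=13 ≤ ρ²=58; F_rep = 27·(3,-2)/13² = (0.4793,-0.3195)
o3: d²=116 > ρ²=58 → inactive
o4: d²=73 > ρ²=58 → inactive
F = F_att + ΣF_rep = (-0.0207,-3.5695)
p' = p + 1/8·F = (-0.0026,6.5538)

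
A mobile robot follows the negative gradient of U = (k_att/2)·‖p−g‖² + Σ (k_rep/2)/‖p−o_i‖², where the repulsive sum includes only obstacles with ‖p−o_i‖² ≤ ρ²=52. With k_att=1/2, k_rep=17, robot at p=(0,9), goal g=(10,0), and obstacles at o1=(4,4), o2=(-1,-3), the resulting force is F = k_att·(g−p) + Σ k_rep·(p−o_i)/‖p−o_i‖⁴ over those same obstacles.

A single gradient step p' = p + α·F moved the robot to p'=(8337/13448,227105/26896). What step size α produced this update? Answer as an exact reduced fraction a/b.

α = 1/8

F_att = 1/2·(g−p) = 1/2·(10,-9) = (5.0000,-4.5000)
o1: d²=41 ≤ ρ²=52; F_rep = 17·(-4,5)/41² = (-0.0405,0.0506)
o2: d²=145 > ρ²=52 → inactive
F = F_att + ΣF_rep = (4.9595,-4.4494)
Δp = p'−p = (0.6199,-0.5562); α = Δx/Fx = (8337/13448) / (8337/1681) = 1/8
check: Δy/Fy = (-14959/26896) / (-14959/3362) = 1/8 ✓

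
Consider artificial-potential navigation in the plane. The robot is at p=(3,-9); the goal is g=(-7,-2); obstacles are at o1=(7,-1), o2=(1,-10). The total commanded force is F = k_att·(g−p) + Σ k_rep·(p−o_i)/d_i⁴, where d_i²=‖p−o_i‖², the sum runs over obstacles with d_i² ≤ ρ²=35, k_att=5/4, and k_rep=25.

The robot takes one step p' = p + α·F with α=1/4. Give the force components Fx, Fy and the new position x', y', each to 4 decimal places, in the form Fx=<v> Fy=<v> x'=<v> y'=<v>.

F_att = 5/4·(g−p) = 5/4·(-10,7) = (-12.5000,8.7500)
o1: d²=80 > ρ²=35 → inactive
o2: d²=5 ≤ ρ²=35; F_rep = 25·(2,1)/5² = (2.0000,1.0000)
F = F_att + ΣF_rep = (-10.5000,9.7500)
p' = p + 1/4·F = (0.3750,-6.5625)

Fx=-10.5000 Fy=9.7500 x'=0.3750 y'=-6.5625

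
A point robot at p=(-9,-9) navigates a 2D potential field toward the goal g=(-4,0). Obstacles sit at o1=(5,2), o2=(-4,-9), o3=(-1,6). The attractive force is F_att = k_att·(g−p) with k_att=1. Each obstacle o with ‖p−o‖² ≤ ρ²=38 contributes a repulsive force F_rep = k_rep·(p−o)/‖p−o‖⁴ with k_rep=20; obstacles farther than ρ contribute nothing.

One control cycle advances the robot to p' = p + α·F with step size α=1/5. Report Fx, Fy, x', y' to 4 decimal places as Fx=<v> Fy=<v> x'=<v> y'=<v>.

F_att = 1·(g−p) = 1·(5,9) = (5.0000,9.0000)
o1: d²=317 > ρ²=38 → inactive
o2: d²=25 ≤ ρ²=38; F_rep = 20·(-5,0)/25² = (-0.1600,0.0000)
o3: d²=289 > ρ²=38 → inactive
F = F_att + ΣF_rep = (4.8400,9.0000)
p' = p + 1/5·F = (-8.0320,-7.2000)

Fx=4.8400 Fy=9.0000 x'=-8.0320 y'=-7.2000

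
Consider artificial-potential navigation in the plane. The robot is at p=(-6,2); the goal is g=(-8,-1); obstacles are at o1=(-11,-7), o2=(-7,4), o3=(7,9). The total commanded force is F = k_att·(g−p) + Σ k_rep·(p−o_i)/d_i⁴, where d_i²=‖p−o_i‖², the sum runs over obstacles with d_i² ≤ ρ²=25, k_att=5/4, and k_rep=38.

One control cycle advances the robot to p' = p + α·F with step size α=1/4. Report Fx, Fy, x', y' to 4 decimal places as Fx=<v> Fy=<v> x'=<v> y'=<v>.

Fx=-0.9800 Fy=-6.7900 x'=-6.2450 y'=0.3025

F_att = 5/4·(g−p) = 5/4·(-2,-3) = (-2.5000,-3.7500)
o1: d²=106 > ρ²=25 → inactive
o2: d²=5 ≤ ρ²=25; F_rep = 38·(1,-2)/5² = (1.5200,-3.0400)
o3: d²=218 > ρ²=25 → inactive
F = F_att + ΣF_rep = (-0.9800,-6.7900)
p' = p + 1/4·F = (-6.2450,0.3025)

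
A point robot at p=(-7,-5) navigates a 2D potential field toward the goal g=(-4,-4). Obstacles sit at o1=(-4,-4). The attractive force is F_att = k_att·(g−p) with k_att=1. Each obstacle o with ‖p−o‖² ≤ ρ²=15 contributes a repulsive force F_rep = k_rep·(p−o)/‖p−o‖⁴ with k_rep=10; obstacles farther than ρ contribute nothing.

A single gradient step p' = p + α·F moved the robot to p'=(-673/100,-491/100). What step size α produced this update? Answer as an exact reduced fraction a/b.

α = 1/10

F_att = 1·(g−p) = 1·(3,1) = (3.0000,1.0000)
o1: d²=10 ≤ ρ²=15; F_rep = 10·(-3,-1)/10² = (-0.3000,-0.1000)
F = F_att + ΣF_rep = (2.7000,0.9000)
Δp = p'−p = (0.2700,0.0900); α = Δx/Fx = (27/100) / (27/10) = 1/10
check: Δy/Fy = (9/100) / (9/10) = 1/10 ✓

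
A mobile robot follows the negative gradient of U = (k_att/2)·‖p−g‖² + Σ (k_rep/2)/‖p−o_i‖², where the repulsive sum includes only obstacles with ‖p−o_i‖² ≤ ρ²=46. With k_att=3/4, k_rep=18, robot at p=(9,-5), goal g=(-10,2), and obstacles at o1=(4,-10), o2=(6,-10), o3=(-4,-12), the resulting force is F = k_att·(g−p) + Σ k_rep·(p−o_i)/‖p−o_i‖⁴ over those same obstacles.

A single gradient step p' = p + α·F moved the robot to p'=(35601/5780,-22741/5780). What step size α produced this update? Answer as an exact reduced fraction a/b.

α = 1/5

F_att = 3/4·(g−p) = 3/4·(-19,7) = (-14.2500,5.2500)
o1: d²=50 > ρ²=46 → inactive
o2: d²=34 ≤ ρ²=46; F_rep = 18·(3,5)/34² = (0.0467,0.0779)
o3: d²=218 > ρ²=46 → inactive
F = F_att + ΣF_rep = (-14.2033,5.3279)
Δp = p'−p = (-2.8407,1.0656); α = Δx/Fx = (-16419/5780) / (-16419/1156) = 1/5
check: Δy/Fy = (6159/5780) / (6159/1156) = 1/5 ✓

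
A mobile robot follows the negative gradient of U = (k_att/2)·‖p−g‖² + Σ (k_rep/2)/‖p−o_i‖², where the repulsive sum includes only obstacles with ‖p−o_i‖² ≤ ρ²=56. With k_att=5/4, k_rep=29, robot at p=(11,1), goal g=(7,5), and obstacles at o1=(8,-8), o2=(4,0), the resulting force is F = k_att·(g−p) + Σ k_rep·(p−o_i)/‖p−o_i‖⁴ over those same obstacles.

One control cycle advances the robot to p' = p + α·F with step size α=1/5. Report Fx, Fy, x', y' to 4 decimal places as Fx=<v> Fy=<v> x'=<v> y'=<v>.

F_att = 5/4·(g−p) = 5/4·(-4,4) = (-5.0000,5.0000)
o1: d²=90 > ρ²=56 → inactive
o2: d²=50 ≤ ρ²=56; F_rep = 29·(7,1)/50² = (0.0812,0.0116)
F = F_att + ΣF_rep = (-4.9188,5.0116)
p' = p + 1/5·F = (10.0162,2.0023)

Fx=-4.9188 Fy=5.0116 x'=10.0162 y'=2.0023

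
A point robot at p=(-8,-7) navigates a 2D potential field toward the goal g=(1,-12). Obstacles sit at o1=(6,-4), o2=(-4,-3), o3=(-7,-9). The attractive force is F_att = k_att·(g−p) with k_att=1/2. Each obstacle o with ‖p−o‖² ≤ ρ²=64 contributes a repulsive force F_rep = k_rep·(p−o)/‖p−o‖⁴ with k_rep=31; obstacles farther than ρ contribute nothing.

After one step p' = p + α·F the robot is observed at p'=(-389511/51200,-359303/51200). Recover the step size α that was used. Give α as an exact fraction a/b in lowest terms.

α = 1/8

F_att = 1/2·(g−p) = 1/2·(9,-5) = (4.5000,-2.5000)
o1: d²=205 > ρ²=64 → inactive
o2: d²=32 ≤ ρ²=64; F_rep = 31·(-4,-4)/32² = (-0.1211,-0.1211)
o3: d²=5 ≤ ρ²=64; F_rep = 31·(-1,2)/5² = (-1.2400,2.4800)
F = F_att + ΣF_rep = (3.1389,-0.1411)
Δp = p'−p = (0.3924,-0.0176); α = Δx/Fx = (20089/51200) / (20089/6400) = 1/8
check: Δy/Fy = (-903/51200) / (-903/6400) = 1/8 ✓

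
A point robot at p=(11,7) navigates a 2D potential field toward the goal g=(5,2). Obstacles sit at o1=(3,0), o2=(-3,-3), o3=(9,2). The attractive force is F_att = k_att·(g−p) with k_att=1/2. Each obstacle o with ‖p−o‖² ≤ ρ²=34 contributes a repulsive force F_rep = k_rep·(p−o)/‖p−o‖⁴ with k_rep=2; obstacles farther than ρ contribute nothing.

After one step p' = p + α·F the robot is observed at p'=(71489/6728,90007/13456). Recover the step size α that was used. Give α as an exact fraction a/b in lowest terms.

F_att = 1/2·(g−p) = 1/2·(-6,-5) = (-3.0000,-2.5000)
o1: d²=113 > ρ²=34 → inactive
o2: d²=296 > ρ²=34 → inactive
o3: d²=29 ≤ ρ²=34; F_rep = 2·(2,5)/29² = (0.0048,0.0119)
F = F_att + ΣF_rep = (-2.9952,-2.4881)
Δp = p'−p = (-0.3744,-0.3110); α = Δx/Fx = (-2519/6728) / (-2519/841) = 1/8
check: Δy/Fy = (-4185/13456) / (-4185/1682) = 1/8 ✓

α = 1/8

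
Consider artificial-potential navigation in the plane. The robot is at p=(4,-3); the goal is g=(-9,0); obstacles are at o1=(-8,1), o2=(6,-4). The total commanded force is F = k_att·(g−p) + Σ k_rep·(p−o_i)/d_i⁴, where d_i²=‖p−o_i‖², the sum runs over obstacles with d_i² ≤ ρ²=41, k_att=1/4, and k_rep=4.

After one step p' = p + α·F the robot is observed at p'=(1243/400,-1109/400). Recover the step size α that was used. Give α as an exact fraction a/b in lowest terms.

α = 1/4

F_att = 1/4·(g−p) = 1/4·(-13,3) = (-3.2500,0.7500)
o1: d²=160 > ρ²=41 → inactive
o2: d²=5 ≤ ρ²=41; F_rep = 4·(-2,1)/5² = (-0.3200,0.1600)
F = F_att + ΣF_rep = (-3.5700,0.9100)
Δp = p'−p = (-0.8925,0.2275); α = Δx/Fx = (-357/400) / (-357/100) = 1/4
check: Δy/Fy = (91/400) / (91/100) = 1/4 ✓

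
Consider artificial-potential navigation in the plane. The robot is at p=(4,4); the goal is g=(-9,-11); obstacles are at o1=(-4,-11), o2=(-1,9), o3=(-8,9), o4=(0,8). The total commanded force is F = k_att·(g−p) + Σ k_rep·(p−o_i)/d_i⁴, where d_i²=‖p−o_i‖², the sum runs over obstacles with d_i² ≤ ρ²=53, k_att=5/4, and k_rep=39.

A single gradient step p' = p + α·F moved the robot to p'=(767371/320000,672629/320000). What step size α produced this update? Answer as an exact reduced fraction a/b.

F_att = 5/4·(g−p) = 5/4·(-13,-15) = (-16.2500,-18.7500)
o1: d²=289 > ρ²=53 → inactive
o2: d²=50 ≤ ρ²=53; F_rep = 39·(5,-5)/50² = (0.0780,-0.0780)
o3: d²=169 > ρ²=53 → inactive
o4: d²=32 ≤ ρ²=53; F_rep = 39·(4,-4)/32² = (0.1523,-0.1523)
F = F_att + ΣF_rep = (-16.0197,-18.9803)
Δp = p'−p = (-1.6020,-1.8980); α = Δx/Fx = (-512629/320000) / (-512629/32000) = 1/10
check: Δy/Fy = (-607371/320000) / (-607371/32000) = 1/10 ✓

α = 1/10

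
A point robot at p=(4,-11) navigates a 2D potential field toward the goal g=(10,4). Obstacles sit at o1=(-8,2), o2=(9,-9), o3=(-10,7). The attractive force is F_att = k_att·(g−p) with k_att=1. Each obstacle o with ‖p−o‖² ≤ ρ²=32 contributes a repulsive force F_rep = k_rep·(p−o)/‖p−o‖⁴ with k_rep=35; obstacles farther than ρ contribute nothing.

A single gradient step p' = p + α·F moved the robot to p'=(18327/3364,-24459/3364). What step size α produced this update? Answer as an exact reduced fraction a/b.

α = 1/4

F_att = 1·(g−p) = 1·(6,15) = (6.0000,15.0000)
o1: d²=313 > ρ²=32 → inactive
o2: d²=29 ≤ ρ²=32; F_rep = 35·(-5,-2)/29² = (-0.2081,-0.0832)
o3: d²=520 > ρ²=32 → inactive
F = F_att + ΣF_rep = (5.7919,14.9168)
Δp = p'−p = (1.4480,3.7292); α = Δx/Fx = (4871/3364) / (4871/841) = 1/4
check: Δy/Fy = (12545/3364) / (12545/841) = 1/4 ✓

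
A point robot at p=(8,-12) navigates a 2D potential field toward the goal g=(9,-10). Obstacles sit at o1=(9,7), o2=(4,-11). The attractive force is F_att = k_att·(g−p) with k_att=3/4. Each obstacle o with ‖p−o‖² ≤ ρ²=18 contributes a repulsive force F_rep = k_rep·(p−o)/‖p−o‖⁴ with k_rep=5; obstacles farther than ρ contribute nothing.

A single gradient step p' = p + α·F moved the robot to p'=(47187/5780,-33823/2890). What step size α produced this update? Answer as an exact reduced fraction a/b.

α = 1/5

F_att = 3/4·(g−p) = 3/4·(1,2) = (0.7500,1.5000)
o1: d²=362 > ρ²=18 → inactive
o2: d²=17 ≤ ρ²=18; F_rep = 5·(4,-1)/17² = (0.0692,-0.0173)
F = F_att + ΣF_rep = (0.8192,1.4827)
Δp = p'−p = (0.1638,0.2965); α = Δx/Fx = (947/5780) / (947/1156) = 1/5
check: Δy/Fy = (857/2890) / (857/578) = 1/5 ✓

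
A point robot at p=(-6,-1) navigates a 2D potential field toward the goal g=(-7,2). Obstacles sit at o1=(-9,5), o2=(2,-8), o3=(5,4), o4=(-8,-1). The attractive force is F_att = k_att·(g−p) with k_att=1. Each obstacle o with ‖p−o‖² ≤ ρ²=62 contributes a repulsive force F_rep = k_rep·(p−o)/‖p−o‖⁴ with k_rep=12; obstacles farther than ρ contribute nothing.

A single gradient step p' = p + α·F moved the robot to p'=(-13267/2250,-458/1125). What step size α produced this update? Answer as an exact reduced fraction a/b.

F_att = 1·(g−p) = 1·(-1,3) = (-1.0000,3.0000)
o1: d²=45 ≤ ρ²=62; F_rep = 12·(3,-6)/45² = (0.0178,-0.0356)
o2: d²=113 > ρ²=62 → inactive
o3: d²=146 > ρ²=62 → inactive
o4: d²=4 ≤ ρ²=62; F_rep = 12·(2,0)/4² = (1.5000,0.0000)
F = F_att + ΣF_rep = (0.5178,2.9644)
Δp = p'−p = (0.1036,0.5929); α = Δx/Fx = (233/2250) / (233/450) = 1/5
check: Δy/Fy = (667/1125) / (667/225) = 1/5 ✓

α = 1/5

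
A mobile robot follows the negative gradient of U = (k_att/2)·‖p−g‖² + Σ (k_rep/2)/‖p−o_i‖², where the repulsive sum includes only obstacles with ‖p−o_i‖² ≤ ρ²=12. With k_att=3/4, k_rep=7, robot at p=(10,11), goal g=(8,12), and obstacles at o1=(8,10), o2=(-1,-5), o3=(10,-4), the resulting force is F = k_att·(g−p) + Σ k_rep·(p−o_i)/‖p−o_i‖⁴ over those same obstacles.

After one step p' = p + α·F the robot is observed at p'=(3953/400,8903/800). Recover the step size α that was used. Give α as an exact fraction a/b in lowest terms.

F_att = 3/4·(g−p) = 3/4·(-2,1) = (-1.5000,0.7500)
o1: d²=5 ≤ ρ²=12; F_rep = 7·(2,1)/5² = (0.5600,0.2800)
o2: d²=377 > ρ²=12 → inactive
o3: d²=225 > ρ²=12 → inactive
F = F_att + ΣF_rep = (-0.9400,1.0300)
Δp = p'−p = (-0.1175,0.1288); α = Δx/Fx = (-47/400) / (-47/50) = 1/8
check: Δy/Fy = (103/800) / (103/100) = 1/8 ✓

α = 1/8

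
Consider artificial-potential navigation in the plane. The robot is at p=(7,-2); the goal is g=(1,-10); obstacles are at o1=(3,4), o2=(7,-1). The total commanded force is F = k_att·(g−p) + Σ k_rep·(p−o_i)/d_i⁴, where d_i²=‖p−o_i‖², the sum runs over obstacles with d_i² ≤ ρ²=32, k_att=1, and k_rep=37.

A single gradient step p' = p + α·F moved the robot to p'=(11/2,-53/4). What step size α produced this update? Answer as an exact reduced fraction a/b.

F_att = 1·(g−p) = 1·(-6,-8) = (-6.0000,-8.0000)
o1: d²=52 > ρ²=32 → inactive
o2: d²=1 ≤ ρ²=32; F_rep = 37·(0,-1)/1² = (0.0000,-37.0000)
F = F_att + ΣF_rep = (-6.0000,-45.0000)
Δp = p'−p = (-1.5000,-11.2500); α = Δx/Fx = (-3/2) / (-6) = 1/4
check: Δy/Fy = (-45/4) / (-45) = 1/4 ✓

α = 1/4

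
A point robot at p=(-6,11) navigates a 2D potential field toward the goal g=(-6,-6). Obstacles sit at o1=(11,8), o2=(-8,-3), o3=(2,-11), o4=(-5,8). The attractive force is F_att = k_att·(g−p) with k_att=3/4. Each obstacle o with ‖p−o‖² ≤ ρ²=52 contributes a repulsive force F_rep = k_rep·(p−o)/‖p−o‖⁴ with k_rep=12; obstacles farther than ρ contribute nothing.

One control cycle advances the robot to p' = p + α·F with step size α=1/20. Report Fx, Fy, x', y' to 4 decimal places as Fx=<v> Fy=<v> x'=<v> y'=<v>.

Fx=-0.1200 Fy=-12.3900 x'=-6.0060 y'=10.3805

F_att = 3/4·(g−p) = 3/4·(0,-17) = (0.0000,-12.7500)
o1: d²=298 > ρ²=52 → inactive
o2: d²=200 > ρ²=52 → inactive
o3: d²=548 > ρ²=52 → inactive
o4: d²=10 ≤ ρ²=52; F_rep = 12·(-1,3)/10² = (-0.1200,0.3600)
F = F_att + ΣF_rep = (-0.1200,-12.3900)
p' = p + 1/20·F = (-6.0060,10.3805)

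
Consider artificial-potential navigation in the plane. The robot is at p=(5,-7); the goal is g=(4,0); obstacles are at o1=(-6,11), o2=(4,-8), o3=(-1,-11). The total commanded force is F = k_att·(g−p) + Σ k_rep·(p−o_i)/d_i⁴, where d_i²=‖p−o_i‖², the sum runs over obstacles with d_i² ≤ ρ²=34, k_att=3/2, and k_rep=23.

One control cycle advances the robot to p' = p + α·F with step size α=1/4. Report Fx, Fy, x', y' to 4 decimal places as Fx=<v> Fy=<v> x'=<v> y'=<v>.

F_att = 3/2·(g−p) = 3/2·(-1,7) = (-1.5000,10.5000)
o1: d²=445 > ρ²=34 → inactive
o2: d²=2 ≤ ρ²=34; F_rep = 23·(1,1)/2² = (5.7500,5.7500)
o3: d²=52 > ρ²=34 → inactive
F = F_att + ΣF_rep = (4.2500,16.2500)
p' = p + 1/4·F = (6.0625,-2.9375)

Fx=4.2500 Fy=16.2500 x'=6.0625 y'=-2.9375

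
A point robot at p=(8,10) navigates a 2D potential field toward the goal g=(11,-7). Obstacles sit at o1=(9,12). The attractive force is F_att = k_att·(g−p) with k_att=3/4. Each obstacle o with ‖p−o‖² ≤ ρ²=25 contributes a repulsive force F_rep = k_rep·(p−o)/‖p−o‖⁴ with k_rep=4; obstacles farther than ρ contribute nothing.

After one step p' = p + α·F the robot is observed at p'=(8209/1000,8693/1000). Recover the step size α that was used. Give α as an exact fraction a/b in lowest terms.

α = 1/10

F_att = 3/4·(g−p) = 3/4·(3,-17) = (2.2500,-12.7500)
o1: d²=5 ≤ ρ²=25; F_rep = 4·(-1,-2)/5² = (-0.1600,-0.3200)
F = F_att + ΣF_rep = (2.0900,-13.0700)
Δp = p'−p = (0.2090,-1.3070); α = Δx/Fx = (209/1000) / (209/100) = 1/10
check: Δy/Fy = (-1307/1000) / (-1307/100) = 1/10 ✓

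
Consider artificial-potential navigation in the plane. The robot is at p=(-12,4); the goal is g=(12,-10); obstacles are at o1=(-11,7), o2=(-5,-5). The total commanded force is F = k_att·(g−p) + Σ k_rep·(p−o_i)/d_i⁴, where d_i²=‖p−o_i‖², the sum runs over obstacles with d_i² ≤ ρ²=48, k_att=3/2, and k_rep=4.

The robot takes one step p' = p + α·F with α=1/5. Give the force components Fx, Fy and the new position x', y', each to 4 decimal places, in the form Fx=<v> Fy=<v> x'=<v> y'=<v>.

Fx=35.9600 Fy=-21.1200 x'=-4.8080 y'=-0.2240

F_att = 3/2·(g−p) = 3/2·(24,-14) = (36.0000,-21.0000)
o1: d²=10 ≤ ρ²=48; F_rep = 4·(-1,-3)/10² = (-0.0400,-0.1200)
o2: d²=130 > ρ²=48 → inactive
F = F_att + ΣF_rep = (35.9600,-21.1200)
p' = p + 1/5·F = (-4.8080,-0.2240)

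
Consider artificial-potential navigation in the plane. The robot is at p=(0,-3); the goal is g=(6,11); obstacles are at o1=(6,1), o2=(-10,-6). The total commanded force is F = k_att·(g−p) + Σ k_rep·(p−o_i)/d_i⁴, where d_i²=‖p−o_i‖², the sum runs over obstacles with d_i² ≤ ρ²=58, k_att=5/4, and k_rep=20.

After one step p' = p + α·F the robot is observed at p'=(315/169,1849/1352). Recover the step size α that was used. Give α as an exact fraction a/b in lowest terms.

F_att = 5/4·(g−p) = 5/4·(6,14) = (7.5000,17.5000)
o1: d²=52 ≤ ρ²=58; F_rep = 20·(-6,-4)/52² = (-0.0444,-0.0296)
o2: d²=109 > ρ²=58 → inactive
F = F_att + ΣF_rep = (7.4556,17.4704)
Δp = p'−p = (1.8639,4.3676); α = Δx/Fx = (315/169) / (1260/169) = 1/4
check: Δy/Fy = (5905/1352) / (5905/338) = 1/4 ✓

α = 1/4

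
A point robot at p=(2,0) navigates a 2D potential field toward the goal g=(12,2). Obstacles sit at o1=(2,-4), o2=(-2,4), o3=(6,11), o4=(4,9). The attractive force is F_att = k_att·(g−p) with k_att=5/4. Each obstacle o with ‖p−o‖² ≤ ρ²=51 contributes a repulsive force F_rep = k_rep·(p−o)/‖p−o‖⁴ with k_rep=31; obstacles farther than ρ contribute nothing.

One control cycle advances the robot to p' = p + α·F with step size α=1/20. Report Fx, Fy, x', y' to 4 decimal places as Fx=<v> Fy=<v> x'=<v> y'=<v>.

F_att = 5/4·(g−p) = 5/4·(10,2) = (12.5000,2.5000)
o1: d²=16 ≤ ρ²=51; F_rep = 31·(0,4)/16² = (0.0000,0.4844)
o2: d²=32 ≤ ρ²=51; F_rep = 31·(4,-4)/32² = (0.1211,-0.1211)
o3: d²=137 > ρ²=51 → inactive
o4: d²=85 > ρ²=51 → inactive
F = F_att + ΣF_rep = (12.6211,2.8633)
p' = p + 1/20·F = (2.6311,0.1432)

Fx=12.6211 Fy=2.8633 x'=2.6311 y'=0.1432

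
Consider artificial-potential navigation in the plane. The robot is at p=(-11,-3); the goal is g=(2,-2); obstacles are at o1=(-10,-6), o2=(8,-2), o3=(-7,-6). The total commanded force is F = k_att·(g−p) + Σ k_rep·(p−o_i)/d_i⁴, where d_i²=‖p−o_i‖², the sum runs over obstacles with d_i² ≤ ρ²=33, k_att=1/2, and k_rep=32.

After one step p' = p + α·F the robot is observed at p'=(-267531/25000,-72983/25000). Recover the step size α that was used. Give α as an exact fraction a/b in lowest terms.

F_att = 1/2·(g−p) = 1/2·(13,1) = (6.5000,0.5000)
o1: d²=10 ≤ ρ²=33; F_rep = 32·(-1,3)/10² = (-0.3200,0.9600)
o2: d²=362 > ρ²=33 → inactive
o3: d²=25 ≤ ρ²=33; F_rep = 32·(-4,3)/25² = (-0.2048,0.1536)
F = F_att + ΣF_rep = (5.9752,1.6136)
Δp = p'−p = (0.2988,0.0807); α = Δx/Fx = (7469/25000) / (7469/1250) = 1/20
check: Δy/Fy = (2017/25000) / (2017/1250) = 1/20 ✓

α = 1/20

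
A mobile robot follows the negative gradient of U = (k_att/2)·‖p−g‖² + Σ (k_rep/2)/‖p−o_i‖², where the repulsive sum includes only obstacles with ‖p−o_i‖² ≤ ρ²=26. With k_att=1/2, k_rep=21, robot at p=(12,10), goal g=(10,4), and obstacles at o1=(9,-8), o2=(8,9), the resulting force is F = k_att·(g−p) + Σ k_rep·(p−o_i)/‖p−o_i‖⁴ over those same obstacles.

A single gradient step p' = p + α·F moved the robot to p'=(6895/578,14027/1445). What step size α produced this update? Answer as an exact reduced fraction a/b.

α = 1/10

F_att = 1/2·(g−p) = 1/2·(-2,-6) = (-1.0000,-3.0000)
o1: d²=333 > ρ²=26 → inactive
o2: d²=17 ≤ ρ²=26; F_rep = 21·(4,1)/17² = (0.2907,0.0727)
F = F_att + ΣF_rep = (-0.7093,-2.9273)
Δp = p'−p = (-0.0709,-0.2927); α = Δx/Fx = (-41/578) / (-205/289) = 1/10
check: Δy/Fy = (-423/1445) / (-846/289) = 1/10 ✓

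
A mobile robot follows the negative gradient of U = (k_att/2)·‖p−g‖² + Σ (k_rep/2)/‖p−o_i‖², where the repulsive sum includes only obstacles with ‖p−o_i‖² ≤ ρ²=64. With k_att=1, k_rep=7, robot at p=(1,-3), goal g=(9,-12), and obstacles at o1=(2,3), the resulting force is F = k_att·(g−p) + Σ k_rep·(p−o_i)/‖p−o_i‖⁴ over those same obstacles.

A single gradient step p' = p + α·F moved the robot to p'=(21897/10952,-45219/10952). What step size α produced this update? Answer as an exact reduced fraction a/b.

F_att = 1·(g−p) = 1·(8,-9) = (8.0000,-9.0000)
o1: d²=37 ≤ ρ²=64; F_rep = 7·(-1,-6)/37² = (-0.0051,-0.0307)
F = F_att + ΣF_rep = (7.9949,-9.0307)
Δp = p'−p = (0.9994,-1.1288); α = Δx/Fx = (10945/10952) / (10945/1369) = 1/8
check: Δy/Fy = (-12363/10952) / (-12363/1369) = 1/8 ✓

α = 1/8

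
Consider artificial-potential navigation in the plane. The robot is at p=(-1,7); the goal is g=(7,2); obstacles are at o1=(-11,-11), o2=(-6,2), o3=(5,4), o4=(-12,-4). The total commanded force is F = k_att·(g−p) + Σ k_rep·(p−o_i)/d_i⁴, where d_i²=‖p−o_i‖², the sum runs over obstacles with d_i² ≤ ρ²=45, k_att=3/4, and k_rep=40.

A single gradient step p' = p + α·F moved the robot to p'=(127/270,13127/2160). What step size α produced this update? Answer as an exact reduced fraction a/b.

F_att = 3/4·(g−p) = 3/4·(8,-5) = (6.0000,-3.7500)
o1: d²=424 > ρ²=45 → inactive
o2: d²=50 > ρ²=45 → inactive
o3: d²=45 ≤ ρ²=45; F_rep = 40·(-6,3)/45² = (-0.1185,0.0593)
o4: d²=242 > ρ²=45 → inactive
F = F_att + ΣF_rep = (5.8815,-3.6907)
Δp = p'−p = (1.4704,-0.9227); α = Δx/Fx = (397/270) / (794/135) = 1/4
check: Δy/Fy = (-1993/2160) / (-1993/540) = 1/4 ✓

α = 1/4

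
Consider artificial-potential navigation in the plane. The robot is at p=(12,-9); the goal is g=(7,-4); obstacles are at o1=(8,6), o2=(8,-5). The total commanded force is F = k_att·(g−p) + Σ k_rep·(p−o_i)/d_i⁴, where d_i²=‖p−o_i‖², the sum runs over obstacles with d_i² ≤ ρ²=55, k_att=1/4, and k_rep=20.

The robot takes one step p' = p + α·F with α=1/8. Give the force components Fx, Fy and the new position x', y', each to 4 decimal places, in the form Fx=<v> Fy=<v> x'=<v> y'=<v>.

Fx=-1.1719 Fy=1.1719 x'=11.8535 y'=-8.8535

F_att = 1/4·(g−p) = 1/4·(-5,5) = (-1.2500,1.2500)
o1: d²=241 > ρ²=55 → inactive
o2: d²=32 ≤ ρ²=55; F_rep = 20·(4,-4)/32² = (0.0781,-0.0781)
F = F_att + ΣF_rep = (-1.1719,1.1719)
p' = p + 1/8·F = (11.8535,-8.8535)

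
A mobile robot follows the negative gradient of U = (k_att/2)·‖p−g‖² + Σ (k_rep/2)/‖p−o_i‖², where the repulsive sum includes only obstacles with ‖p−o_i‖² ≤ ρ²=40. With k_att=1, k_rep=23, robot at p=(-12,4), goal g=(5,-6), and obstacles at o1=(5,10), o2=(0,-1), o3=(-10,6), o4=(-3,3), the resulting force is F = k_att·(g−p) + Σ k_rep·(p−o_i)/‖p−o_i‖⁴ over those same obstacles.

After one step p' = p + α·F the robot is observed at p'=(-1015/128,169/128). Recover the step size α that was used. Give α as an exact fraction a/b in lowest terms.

F_att = 1·(g−p) = 1·(17,-10) = (17.0000,-10.0000)
o1: d²=325 > ρ²=40 → inactive
o2: d²=169 > ρ²=40 → inactive
o3: d²=8 ≤ ρ²=40; F_rep = 23·(-2,-2)/8² = (-0.7188,-0.7188)
o4: d²=82 > ρ²=40 → inactive
F = F_att + ΣF_rep = (16.2812,-10.7188)
Δp = p'−p = (4.0703,-2.6797); α = Δx/Fx = (521/128) / (521/32) = 1/4
check: Δy/Fy = (-343/128) / (-343/32) = 1/4 ✓

α = 1/4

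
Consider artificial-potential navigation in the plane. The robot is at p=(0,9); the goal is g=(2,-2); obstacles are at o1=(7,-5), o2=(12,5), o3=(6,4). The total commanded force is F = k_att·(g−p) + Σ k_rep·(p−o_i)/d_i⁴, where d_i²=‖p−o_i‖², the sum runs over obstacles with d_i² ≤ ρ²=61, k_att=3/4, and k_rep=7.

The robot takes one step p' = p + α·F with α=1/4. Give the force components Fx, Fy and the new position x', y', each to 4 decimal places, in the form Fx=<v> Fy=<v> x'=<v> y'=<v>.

F_att = 3/4·(g−p) = 3/4·(2,-11) = (1.5000,-8.2500)
o1: d²=245 > ρ²=61 → inactive
o2: d²=160 > ρ²=61 → inactive
o3: d²=61 ≤ ρ²=61; F_rep = 7·(-6,5)/61² = (-0.0113,0.0094)
F = F_att + ΣF_rep = (1.4887,-8.2406)
p' = p + 1/4·F = (0.3722,6.9399)

Fx=1.4887 Fy=-8.2406 x'=0.3722 y'=6.9399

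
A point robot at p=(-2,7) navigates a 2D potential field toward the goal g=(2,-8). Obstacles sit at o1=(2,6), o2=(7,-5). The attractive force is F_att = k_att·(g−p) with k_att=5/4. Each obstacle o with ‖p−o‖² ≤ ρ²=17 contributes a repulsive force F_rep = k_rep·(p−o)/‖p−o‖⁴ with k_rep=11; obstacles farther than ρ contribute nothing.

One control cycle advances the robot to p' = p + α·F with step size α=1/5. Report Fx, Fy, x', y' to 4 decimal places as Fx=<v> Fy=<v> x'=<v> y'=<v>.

Fx=4.8478 Fy=-18.7119 x'=-1.0304 y'=3.2576

F_att = 5/4·(g−p) = 5/4·(4,-15) = (5.0000,-18.7500)
o1: d²=17 ≤ ρ²=17; F_rep = 11·(-4,1)/17² = (-0.1522,0.0381)
o2: d²=225 > ρ²=17 → inactive
F = F_att + ΣF_rep = (4.8478,-18.7119)
p' = p + 1/5·F = (-1.0304,3.2576)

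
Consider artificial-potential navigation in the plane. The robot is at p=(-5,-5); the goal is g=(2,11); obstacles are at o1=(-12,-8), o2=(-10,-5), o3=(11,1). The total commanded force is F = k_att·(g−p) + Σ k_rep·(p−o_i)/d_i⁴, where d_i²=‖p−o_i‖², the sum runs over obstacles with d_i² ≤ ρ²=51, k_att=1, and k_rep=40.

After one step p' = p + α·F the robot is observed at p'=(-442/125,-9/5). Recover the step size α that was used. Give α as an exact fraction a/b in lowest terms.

F_att = 1·(g−p) = 1·(7,16) = (7.0000,16.0000)
o1: d²=58 > ρ²=51 → inactive
o2: d²=25 ≤ ρ²=51; F_rep = 40·(5,0)/25² = (0.3200,0.0000)
o3: d²=292 > ρ²=51 → inactive
F = F_att + ΣF_rep = (7.3200,16.0000)
Δp = p'−p = (1.4640,3.2000); α = Δx/Fx = (183/125) / (183/25) = 1/5
check: Δy/Fy = (16/5) / (16) = 1/5 ✓

α = 1/5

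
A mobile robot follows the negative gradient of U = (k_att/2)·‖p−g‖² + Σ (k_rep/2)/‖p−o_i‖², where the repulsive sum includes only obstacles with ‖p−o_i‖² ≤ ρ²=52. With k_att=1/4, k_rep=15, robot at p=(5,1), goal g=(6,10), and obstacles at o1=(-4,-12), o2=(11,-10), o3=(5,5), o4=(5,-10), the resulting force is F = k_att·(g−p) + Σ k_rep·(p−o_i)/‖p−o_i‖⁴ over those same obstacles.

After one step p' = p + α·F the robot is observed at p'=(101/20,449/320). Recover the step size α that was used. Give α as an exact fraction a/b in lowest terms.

α = 1/5

F_att = 1/4·(g−p) = 1/4·(1,9) = (0.2500,2.2500)
o1: d²=250 > ρ²=52 → inactive
o2: d²=157 > ρ²=52 → inactive
o3: d²=16 ≤ ρ²=52; F_rep = 15·(0,-4)/16² = (0.0000,-0.2344)
o4: d²=121 > ρ²=52 → inactive
F = F_att + ΣF_rep = (0.2500,2.0156)
Δp = p'−p = (0.0500,0.4031); α = Δx/Fx = (1/20) / (1/4) = 1/5
check: Δy/Fy = (129/320) / (129/64) = 1/5 ✓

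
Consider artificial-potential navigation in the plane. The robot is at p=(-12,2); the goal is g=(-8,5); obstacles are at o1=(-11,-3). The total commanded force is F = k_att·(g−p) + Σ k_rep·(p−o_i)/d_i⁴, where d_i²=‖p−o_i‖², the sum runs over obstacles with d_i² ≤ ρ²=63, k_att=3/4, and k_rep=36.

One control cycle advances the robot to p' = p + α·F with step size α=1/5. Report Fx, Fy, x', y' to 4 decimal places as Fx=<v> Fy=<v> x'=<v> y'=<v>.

Fx=2.9467 Fy=2.5163 x'=-11.4107 y'=2.5033

F_att = 3/4·(g−p) = 3/4·(4,3) = (3.0000,2.2500)
o1: d²=26 ≤ ρ²=63; F_rep = 36·(-1,5)/26² = (-0.0533,0.2663)
F = F_att + ΣF_rep = (2.9467,2.5163)
p' = p + 1/5·F = (-11.4107,2.5033)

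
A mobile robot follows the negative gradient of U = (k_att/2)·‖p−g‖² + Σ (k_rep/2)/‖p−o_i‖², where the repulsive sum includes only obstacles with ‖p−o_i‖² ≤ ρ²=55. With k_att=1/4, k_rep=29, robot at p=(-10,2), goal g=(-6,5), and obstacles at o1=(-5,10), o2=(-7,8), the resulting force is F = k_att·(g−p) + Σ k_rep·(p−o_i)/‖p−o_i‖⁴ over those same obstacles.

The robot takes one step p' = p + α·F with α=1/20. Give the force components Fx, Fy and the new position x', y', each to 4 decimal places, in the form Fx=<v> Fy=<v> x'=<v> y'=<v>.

Fx=0.9570 Fy=0.6641 x'=-9.9521 y'=2.0332

F_att = 1/4·(g−p) = 1/4·(4,3) = (1.0000,0.7500)
o1: d²=89 > ρ²=55 → inactive
o2: d²=45 ≤ ρ²=55; F_rep = 29·(-3,-6)/45² = (-0.0430,-0.0859)
F = F_att + ΣF_rep = (0.9570,0.6641)
p' = p + 1/20·F = (-9.9521,2.0332)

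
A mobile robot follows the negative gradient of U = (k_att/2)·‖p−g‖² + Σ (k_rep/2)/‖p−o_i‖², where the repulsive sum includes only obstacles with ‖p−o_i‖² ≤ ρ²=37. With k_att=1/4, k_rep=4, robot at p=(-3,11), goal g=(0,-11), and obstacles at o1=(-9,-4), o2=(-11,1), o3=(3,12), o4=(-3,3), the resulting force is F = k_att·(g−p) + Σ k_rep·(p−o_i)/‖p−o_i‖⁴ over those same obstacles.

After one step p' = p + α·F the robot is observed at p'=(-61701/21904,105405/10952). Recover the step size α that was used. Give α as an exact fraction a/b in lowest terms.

F_att = 1/4·(g−p) = 1/4·(3,-22) = (0.7500,-5.5000)
o1: d²=261 > ρ²=37 → inactive
o2: d²=164 > ρ²=37 → inactive
o3: d²=37 ≤ ρ²=37; F_rep = 4·(-6,-1)/37² = (-0.0175,-0.0029)
o4: d²=64 > ρ²=37 → inactive
F = F_att + ΣF_rep = (0.7325,-5.5029)
Δp = p'−p = (0.1831,-1.3757); α = Δx/Fx = (4011/21904) / (4011/5476) = 1/4
check: Δy/Fy = (-15067/10952) / (-15067/2738) = 1/4 ✓

α = 1/4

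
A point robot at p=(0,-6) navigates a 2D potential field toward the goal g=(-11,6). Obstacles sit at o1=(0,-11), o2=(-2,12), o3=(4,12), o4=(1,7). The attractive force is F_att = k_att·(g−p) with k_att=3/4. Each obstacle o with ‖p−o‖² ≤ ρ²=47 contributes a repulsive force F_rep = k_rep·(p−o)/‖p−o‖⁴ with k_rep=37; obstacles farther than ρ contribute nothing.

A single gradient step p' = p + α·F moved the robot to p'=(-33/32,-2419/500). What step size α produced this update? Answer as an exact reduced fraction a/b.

F_att = 3/4·(g−p) = 3/4·(-11,12) = (-8.2500,9.0000)
o1: d²=25 ≤ ρ²=47; F_rep = 37·(0,5)/25² = (0.0000,0.2960)
o2: d²=328 > ρ²=47 → inactive
o3: d²=340 > ρ²=47 → inactive
o4: d²=170 > ρ²=47 → inactive
F = F_att + ΣF_rep = (-8.2500,9.2960)
Δp = p'−p = (-1.0312,1.1620); α = Δx/Fx = (-33/32) / (-33/4) = 1/8
check: Δy/Fy = (581/500) / (1162/125) = 1/8 ✓

α = 1/8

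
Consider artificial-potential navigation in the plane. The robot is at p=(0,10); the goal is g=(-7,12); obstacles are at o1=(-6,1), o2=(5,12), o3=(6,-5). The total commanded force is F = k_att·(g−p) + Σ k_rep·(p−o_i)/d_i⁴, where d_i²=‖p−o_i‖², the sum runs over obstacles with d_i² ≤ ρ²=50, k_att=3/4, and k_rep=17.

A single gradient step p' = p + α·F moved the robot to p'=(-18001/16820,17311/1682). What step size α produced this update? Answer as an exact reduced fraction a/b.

α = 1/5

F_att = 3/4·(g−p) = 3/4·(-7,2) = (-5.2500,1.5000)
o1: d²=117 > ρ²=50 → inactive
o2: d²=29 ≤ ρ²=50; F_rep = 17·(-5,-2)/29² = (-0.1011,-0.0404)
o3: d²=261 > ρ²=50 → inactive
F = F_att + ΣF_rep = (-5.3511,1.4596)
Δp = p'−p = (-1.0702,0.2919); α = Δx/Fx = (-18001/16820) / (-18001/3364) = 1/5
check: Δy/Fy = (491/1682) / (2455/1682) = 1/5 ✓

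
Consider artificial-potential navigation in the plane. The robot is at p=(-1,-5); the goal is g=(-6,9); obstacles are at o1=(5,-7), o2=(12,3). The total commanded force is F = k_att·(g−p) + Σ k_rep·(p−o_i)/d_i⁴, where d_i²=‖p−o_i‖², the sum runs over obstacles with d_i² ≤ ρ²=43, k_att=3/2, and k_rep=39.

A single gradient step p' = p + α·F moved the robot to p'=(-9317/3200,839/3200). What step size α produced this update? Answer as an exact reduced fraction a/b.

F_att = 3/2·(g−p) = 3/2·(-5,14) = (-7.5000,21.0000)
o1: d²=40 ≤ ρ²=43; F_rep = 39·(-6,2)/40² = (-0.1462,0.0488)
o2: d²=233 > ρ²=43 → inactive
F = F_att + ΣF_rep = (-7.6463,21.0487)
Δp = p'−p = (-1.9116,5.2622); α = Δx/Fx = (-6117/3200) / (-6117/800) = 1/4
check: Δy/Fy = (16839/3200) / (16839/800) = 1/4 ✓

α = 1/4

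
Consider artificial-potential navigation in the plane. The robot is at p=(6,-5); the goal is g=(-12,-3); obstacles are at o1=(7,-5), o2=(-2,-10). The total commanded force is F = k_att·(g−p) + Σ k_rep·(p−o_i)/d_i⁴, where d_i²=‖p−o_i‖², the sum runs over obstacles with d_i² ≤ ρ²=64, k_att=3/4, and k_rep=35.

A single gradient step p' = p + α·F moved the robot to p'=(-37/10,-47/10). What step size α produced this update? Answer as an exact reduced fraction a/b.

F_att = 3/4·(g−p) = 3/4·(-18,2) = (-13.5000,1.5000)
o1: d²=1 ≤ ρ²=64; F_rep = 35·(-1,0)/1² = (-35.0000,0.0000)
o2: d²=89 > ρ²=64 → inactive
F = F_att + ΣF_rep = (-48.5000,1.5000)
Δp = p'−p = (-9.7000,0.3000); α = Δx/Fx = (-97/10) / (-97/2) = 1/5
check: Δy/Fy = (3/10) / (3/2) = 1/5 ✓

α = 1/5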